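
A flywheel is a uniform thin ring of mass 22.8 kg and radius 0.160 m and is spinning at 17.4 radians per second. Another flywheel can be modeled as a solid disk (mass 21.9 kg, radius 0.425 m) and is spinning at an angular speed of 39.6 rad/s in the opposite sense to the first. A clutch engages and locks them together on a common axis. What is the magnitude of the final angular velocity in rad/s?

|ω_f| ≈ 26.6 rad/s

No external torque acts about the common axis, so total angular momentum is conserved.
Moments of inertia: I_A = (22.8)(0.160)² = 0.5837 kg·m²; I_B = ½(21.9)(0.425)² = 1.978 kg·m².
Taking A's sense as positive: L = (0.5837)(17.4) − (1.978)(39.6) = -68.17 kg·m²·rad/s.
Combined I = 0.5837 + 1.978 = 2.562 kg·m².
ω_f = L / I = -68.17 / 2.562 = -26.61 rad/s.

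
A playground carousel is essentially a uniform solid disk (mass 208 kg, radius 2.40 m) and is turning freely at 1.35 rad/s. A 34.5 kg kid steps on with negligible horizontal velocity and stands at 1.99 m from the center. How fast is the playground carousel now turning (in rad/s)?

The added mass arrives with no angular momentum about the center, and any external torque about the center is negligible, so the system's angular momentum is conserved.
I_p = ½(208)(2.40)² = 599.0 kg·m².
Added inertia Σmr² = (34.5)(1.99)² = 136.6 kg·m²; I_f = 599.0 + 136.6 = 735.7 kg·m².
ω_f = I_p ω_i / I_f = (599.0)(1.35) / 735.7 = 1.099 rad/s.

ω_f ≈ 1.10 rad/s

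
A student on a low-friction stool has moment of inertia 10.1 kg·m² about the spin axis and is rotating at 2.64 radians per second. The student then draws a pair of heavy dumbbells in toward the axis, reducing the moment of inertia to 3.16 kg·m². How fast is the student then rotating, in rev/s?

Angular momentum about the spin axis is conserved since the torque about it is zero.
ω₂ = I₁ω₁ / I₂ = (10.10)(2.64 rad/s) / (3.160) = 8.438 rad/s = 1.343 rev/s.

ω₂ ≈ 1.34 rev/s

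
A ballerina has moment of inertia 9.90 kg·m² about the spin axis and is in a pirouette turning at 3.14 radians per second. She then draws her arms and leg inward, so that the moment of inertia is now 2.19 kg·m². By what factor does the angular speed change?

ω₂/ω₁ ≈ 4.52

No external torque acts about the spin axis, so angular momentum is conserved.
ω₂/ω₁ = I₁/I₂ = 9.900 / 2.190 = 4.521.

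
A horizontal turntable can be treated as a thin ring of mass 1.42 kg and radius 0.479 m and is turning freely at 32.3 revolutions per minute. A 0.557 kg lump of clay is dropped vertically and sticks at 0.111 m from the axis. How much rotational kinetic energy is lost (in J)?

The added mass arrives with no angular momentum about the axis, and any external torque about the axis is negligible, so the system's angular momentum is conserved.
I_p = (1.42)(0.479)² = 0.3258 kg·m².
Added inertia Σmr² = (0.557)(0.111)² = 0.006863 kg·m²; I_f = 0.3258 + 0.006863 = 0.3327 kg·m².
ω_f = I_p ω_i / I_f = (0.3258)(32.3) / 0.3327 = 31.63 rpm.
KE_i = ½(0.3258)(3.382 rad/s)² = 1.864 J; KE_f = ½(0.3327)(3.313)² = 1.825 J.

energy lost ≈ 0.0384 J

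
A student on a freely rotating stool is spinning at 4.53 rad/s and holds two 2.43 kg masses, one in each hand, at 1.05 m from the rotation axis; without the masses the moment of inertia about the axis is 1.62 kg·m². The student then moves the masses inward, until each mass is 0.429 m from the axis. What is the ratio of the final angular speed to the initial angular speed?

ω₂/ω₁ ≈ 2.78

Angular momentum about the spin axis is conserved since the torque about it is zero.
I₁ = 1.62 + 2(2.43)(1.05)² = 6.978 kg·m²; I₂ = 1.62 + 2(2.43)(0.429)² = 2.514 kg·m².
ω₂/ω₁ = I₁/I₂ = 6.978 / 2.514 = 2.775.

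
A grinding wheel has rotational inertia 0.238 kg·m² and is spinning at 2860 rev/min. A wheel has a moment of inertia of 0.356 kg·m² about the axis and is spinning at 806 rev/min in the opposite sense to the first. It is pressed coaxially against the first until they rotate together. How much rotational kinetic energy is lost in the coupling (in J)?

The coupling torques are internal; angular momentum about the shared axis is conserved.
Taking A's sense as positive: L = (0.2380)(2860) − (0.3560)(806) = 393.7 kg·m²·rpm.
Combined I = 0.2380 + 0.3560 = 0.5940 kg·m².
ω_f = L / I = 393.7 / 0.5940 = 662.9 rpm.
KE_i = ½ΣIω² = 11940 J; KE_f = ½(0.5940)(69.42)² = 1431 J.

ΔKE lost ≈ 10500 J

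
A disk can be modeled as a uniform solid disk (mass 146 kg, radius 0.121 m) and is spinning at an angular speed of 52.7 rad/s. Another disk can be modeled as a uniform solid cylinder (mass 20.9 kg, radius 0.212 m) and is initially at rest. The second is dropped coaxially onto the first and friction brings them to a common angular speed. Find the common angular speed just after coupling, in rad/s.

The coupling torques are internal; angular momentum about the shared axis is conserved.
Moments of inertia: I_A = ½(146)(0.121)² = 1.069 kg·m²; I_B = ½(20.9)(0.212)² = 0.4697 kg·m².
Taking A's sense as positive: L = (1.069)(52.7) = 56.33 kg·m²·rad/s.
Combined I = 1.069 + 0.4697 = 1.538 kg·m².
ω_f = L / I = 56.33 / 1.538 = 36.61 rad/s.

|ω_f| ≈ 36.6 rad/s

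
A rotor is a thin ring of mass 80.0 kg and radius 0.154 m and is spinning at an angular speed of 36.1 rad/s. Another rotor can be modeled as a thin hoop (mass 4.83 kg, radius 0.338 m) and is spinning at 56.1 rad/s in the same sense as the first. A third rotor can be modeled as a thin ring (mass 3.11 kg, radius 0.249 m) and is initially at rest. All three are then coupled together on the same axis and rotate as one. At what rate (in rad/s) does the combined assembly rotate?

|ω_f| ≈ 37.6 rad/s

No external torque acts about the common axis, so total angular momentum is conserved.
Moments of inertia: I_A = (80.0)(0.154)² = 1.897 kg·m²; I_B = (4.83)(0.338)² = 0.5518 kg·m²; I_C = (3.11)(0.249)² = 0.1928 kg·m².
Taking A's sense as positive: L = (1.897)(36.1) + (0.5518)(56.1) = 99.45 kg·m²·rad/s.
Combined I = 1.897 + 0.5518 + 0.1928 = 2.642 kg·m².
ω_f = L / I = 99.45 / 2.642 = 37.64 rad/s.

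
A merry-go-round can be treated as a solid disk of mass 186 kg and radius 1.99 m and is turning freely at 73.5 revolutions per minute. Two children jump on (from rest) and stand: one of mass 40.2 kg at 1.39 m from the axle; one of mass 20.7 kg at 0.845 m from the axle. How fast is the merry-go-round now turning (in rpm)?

The added mass arrives with no angular momentum about the axle, and any external torque about the axle is negligible, so the system's angular momentum is conserved.
I_p = ½(186)(1.99)² = 368.3 kg·m².
Added inertia Σmr² = (40.2)(1.39)² + (20.7)(0.845)² = 92.45 kg·m²; I_f = 368.3 + 92.45 = 460.7 kg·m².
ω_f = I_p ω_i / I_f = (368.3)(73.5) / 460.7 = 58.75 rpm.

ω_f ≈ 58.8 rpm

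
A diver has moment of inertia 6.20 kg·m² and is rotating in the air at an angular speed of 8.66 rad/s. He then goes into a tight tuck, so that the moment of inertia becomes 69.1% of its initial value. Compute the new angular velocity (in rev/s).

Angular momentum about the spin axis is conserved since the torque about it is zero.
I₂ = 0.691 × 6.20 = 4.284 kg·m².
ω₂ = I₁ω₁ / I₂ = (6.200)(8.66 rad/s) / (4.284) = 12.53 rad/s = 1.995 rev/s.

ω₂ ≈ 1.99 rev/s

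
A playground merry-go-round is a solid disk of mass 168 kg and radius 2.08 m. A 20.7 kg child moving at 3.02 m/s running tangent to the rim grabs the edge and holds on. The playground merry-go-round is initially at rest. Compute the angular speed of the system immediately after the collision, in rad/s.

The axle reaction passes through the axle and exerts no torque about it; angular momentum about the axle is conserved through the impact.
I_p = ½(168)(2.08)² = 363.4 kg·m². Taking the sense of the child's angular momentum as positive, L_{child} = m v R = (20.7)(3.02)(2.08) = 130.0 kg·m²/s.
L_i = 0 + 130.0 = 130.0 kg·m²/s.
After sticking, I_f = I_p + m R² = 363.4 + (20.7)(2.08)² = 453.0 kg·m².
ω_f = L_i / I_f = 130.0 / 453.0 = 0.2871 rad/s.

|ω_f| ≈ 0.287 rad/s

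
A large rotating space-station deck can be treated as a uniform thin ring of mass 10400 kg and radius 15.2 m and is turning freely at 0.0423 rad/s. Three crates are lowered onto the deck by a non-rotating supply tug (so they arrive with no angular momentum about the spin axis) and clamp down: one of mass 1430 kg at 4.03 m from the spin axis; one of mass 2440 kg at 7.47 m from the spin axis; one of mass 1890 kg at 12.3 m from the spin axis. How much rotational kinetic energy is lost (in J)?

energy lost ≈ 336 J

The added mass arrives with no angular momentum about the spin axis, and any external torque about the spin axis is negligible, so the system's angular momentum is conserved.
I_p = (10400)(15.2)² = 2.403e+06 kg·m².
Added inertia Σmr² = (1430)(4.03)² + (2440)(7.47)² + (1890)(12.3)² = 4.453e+05 kg·m²; I_f = 2.403e+06 + 4.453e+05 = 2.848e+06 kg·m².
ω_f = I_p ω_i / I_f = (2.403e+06)(0.0423) / 2.848e+06 = 0.03569 rad/s.
KE_i = ½(2.403e+06)(0.04230 rad/s)² = 2150 J; KE_f = ½(2.848e+06)(0.03569)² = 1814 J.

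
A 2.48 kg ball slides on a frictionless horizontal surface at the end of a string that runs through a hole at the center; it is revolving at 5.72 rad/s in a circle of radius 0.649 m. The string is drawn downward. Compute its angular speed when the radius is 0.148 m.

ω₂ ≈ 110 rad/s

No torque about the axis ⇒ m r₁² ω₁ = m r₂² ω₂.
ω₂ = ω₁ (r₁/r₂)² = (5.72)(0.649/0.148)² = 110.0 rad/s.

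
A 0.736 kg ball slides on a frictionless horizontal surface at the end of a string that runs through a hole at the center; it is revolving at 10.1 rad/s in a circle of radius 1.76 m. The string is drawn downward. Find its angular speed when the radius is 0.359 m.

ω₂ ≈ 243 rad/s

No torque about the axis ⇒ m r₁² ω₁ = m r₂² ω₂.
ω₂ = ω₁ (r₁/r₂)² = (10.1)(1.76/0.359)² = 242.7 rad/s.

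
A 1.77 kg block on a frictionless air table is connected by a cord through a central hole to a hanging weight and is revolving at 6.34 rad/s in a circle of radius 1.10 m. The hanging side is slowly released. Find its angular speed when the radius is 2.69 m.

The constraining force is radial, so m r² ω about the center is conserved.
ω₂ = ω₁ (r₁/r₂)² = (6.34)(1.10/2.69)² = 1.060 rad/s.

ω₂ ≈ 1.06 rad/s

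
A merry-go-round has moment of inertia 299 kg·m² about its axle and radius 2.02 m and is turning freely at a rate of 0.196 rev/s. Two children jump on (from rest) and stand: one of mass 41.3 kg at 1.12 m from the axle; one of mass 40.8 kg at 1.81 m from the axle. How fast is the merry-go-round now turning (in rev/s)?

The added mass arrives with no angular momentum about the axle, and any external torque about the axle is negligible, so the system's angular momentum is conserved.
Added inertia Σmr² = (41.3)(1.12)² + (40.8)(1.81)² = 185.5 kg·m²; I_f = 299.0 + 185.5 = 484.5 kg·m².
ω_f = I_p ω_i / I_f = (299.0)(0.196) / 484.5 = 0.1210 rev/s.

ω_f ≈ 0.121 rev/s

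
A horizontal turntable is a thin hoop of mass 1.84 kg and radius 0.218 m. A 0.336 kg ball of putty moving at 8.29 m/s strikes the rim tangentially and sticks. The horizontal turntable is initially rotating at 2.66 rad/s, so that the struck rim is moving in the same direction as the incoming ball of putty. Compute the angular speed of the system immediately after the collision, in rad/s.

About the axle the impulsive forces during the collision are internal, so angular momentum about that axis is conserved.
I_p = (1.84)(0.218)² = 0.08744 kg·m². Taking the sense of the ball of putty's angular momentum as positive, L_{ball} = m v R = (0.336)(8.29)(0.218) = 0.6072 kg·m²/s.
L_i = +I_p ω_p + m v R = +(0.08744)(2.66) + 0.6072 = 0.8398 kg·m²/s.
After sticking, I_f = I_p + m R² = 0.08744 + (0.336)(0.218)² = 0.1034 kg·m².
ω_f = L_i / I_f = 0.8398 / 0.1034 = 8.121 rad/s.

|ω_f| ≈ 8.12 rad/s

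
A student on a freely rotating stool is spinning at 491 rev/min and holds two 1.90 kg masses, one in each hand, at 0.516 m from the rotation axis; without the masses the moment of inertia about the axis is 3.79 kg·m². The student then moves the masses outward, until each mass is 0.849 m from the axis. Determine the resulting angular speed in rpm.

No external torque acts about the spin axis, so angular momentum is conserved.
I₁ = 3.79 + 2(1.90)(0.516)² = 4.802 kg·m²; I₂ = 3.79 + 2(1.90)(0.849)² = 6.529 kg·m².
ω₂ = I₁ω₁ / I₂ = (4.802)(491 rpm) / (6.529) = 361.1 rpm.

ω₂ ≈ 361 rpm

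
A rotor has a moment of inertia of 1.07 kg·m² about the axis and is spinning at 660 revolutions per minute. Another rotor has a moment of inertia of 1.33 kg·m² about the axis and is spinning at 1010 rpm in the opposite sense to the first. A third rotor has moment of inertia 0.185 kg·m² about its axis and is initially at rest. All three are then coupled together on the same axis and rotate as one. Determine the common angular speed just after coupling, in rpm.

No external torque acts about the common axis, so total angular momentum is conserved.
Taking A's sense as positive: L = (1.070)(660) − (1.330)(1010) = -637.1 kg·m²·rpm.
Combined I = 1.070 + 1.330 + 0.1850 = 2.585 kg·m².
ω_f = L / I = -637.1 / 2.585 = -246.5 rpm.

|ω_f| ≈ 246 rpm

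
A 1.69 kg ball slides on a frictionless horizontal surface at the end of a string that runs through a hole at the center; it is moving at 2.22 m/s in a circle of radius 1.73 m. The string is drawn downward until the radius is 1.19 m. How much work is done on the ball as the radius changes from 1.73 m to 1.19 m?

The only horizontal force on the mass is along the cord (radial), so it exerts no torque about the hole and angular momentum m v r is conserved.
v₂ = v₁ r₁ / r₂ = (2.22)(1.73) / (1.19) = 3.227 m/s.
W = ΔKE = ½m(v₂² − v₁²) = 4.637 J.

W ≈ 4.64 J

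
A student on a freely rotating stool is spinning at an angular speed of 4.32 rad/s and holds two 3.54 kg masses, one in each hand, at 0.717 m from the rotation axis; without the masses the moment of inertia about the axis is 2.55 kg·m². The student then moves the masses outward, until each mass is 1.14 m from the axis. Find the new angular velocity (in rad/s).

With no external torque about the axis, L is conserved: I₁ω₁ = I₂ω₂.
I₁ = 2.55 + 2(3.54)(0.717)² = 6.190 kg·m²; I₂ = 2.55 + 2(3.54)(1.14)² = 11.75 kg·m².
ω₂ = I₁ω₁ / I₂ = (6.190)(4.32 rad/s) / (11.75) = 2.275 rad/s.

ω₂ ≈ 2.28 rad/s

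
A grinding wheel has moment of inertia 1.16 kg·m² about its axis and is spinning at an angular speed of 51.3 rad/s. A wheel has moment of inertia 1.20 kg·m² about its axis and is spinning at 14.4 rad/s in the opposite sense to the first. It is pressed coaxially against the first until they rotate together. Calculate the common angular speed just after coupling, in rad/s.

|ω_f| ≈ 17.9 rad/s

The coupling torques are internal; angular momentum about the shared axis is conserved.
Taking A's sense as positive: L = (1.160)(51.3) − (1.200)(14.4) = 42.23 kg·m²·rad/s.
Combined I = 1.160 + 1.200 = 2.360 kg·m².
ω_f = L / I = 42.23 / 2.360 = 17.89 rad/s.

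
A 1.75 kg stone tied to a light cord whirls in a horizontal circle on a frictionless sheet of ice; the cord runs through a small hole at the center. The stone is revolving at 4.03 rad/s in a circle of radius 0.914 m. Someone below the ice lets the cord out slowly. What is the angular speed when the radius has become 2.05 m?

ω₂ ≈ 0.801 rad/s

The constraining force is radial, so m r² ω about the center is conserved.
ω₂ = ω₁ (r₁/r₂)² = (4.03)(0.914/2.05)² = 0.8011 rad/s.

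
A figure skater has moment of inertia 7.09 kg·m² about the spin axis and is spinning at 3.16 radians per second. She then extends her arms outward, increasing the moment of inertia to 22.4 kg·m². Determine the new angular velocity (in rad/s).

Angular momentum about the spin axis is conserved since the torque about it is zero.
ω₂ = I₁ω₁ / I₂ = (7.090)(3.16 rad/s) / (22.40) = 1.000 rad/s.

ω₂ ≈ 1.00 rad/s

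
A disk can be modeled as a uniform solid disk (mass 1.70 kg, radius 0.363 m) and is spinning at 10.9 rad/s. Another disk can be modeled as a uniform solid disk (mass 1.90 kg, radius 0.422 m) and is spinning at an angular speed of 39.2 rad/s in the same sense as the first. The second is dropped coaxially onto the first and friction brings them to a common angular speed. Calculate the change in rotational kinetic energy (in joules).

ΔKE ≈ -27.0 J

The coupling torques are internal; angular momentum about the shared axis is conserved.
Moments of inertia: I_A = ½(1.70)(0.363)² = 0.1120 kg·m²; I_B = ½(1.90)(0.422)² = 0.1692 kg·m².
Taking A's sense as positive: L = (0.1120)(10.9) + (0.1692)(39.2) = 7.853 kg·m²·rad/s.
Combined I = 0.1120 + 0.1692 = 0.2812 kg·m².
ω_f = L / I = 7.853 / 0.2812 = 27.93 rad/s.
KE_i = ½ΣIω² = 136.6 J; KE_f = ½(0.2812)(27.93)² = 109.7 J.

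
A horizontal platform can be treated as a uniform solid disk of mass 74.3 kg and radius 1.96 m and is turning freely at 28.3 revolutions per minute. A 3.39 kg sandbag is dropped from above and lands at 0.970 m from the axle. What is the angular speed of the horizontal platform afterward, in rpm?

The added mass arrives with no angular momentum about the axle, and any external torque about the axle is negligible, so the system's angular momentum is conserved.
I_p = ½(74.3)(1.96)² = 142.7 kg·m².
Added inertia Σmr² = (3.39)(0.970)² = 3.190 kg·m²; I_f = 142.7 + 3.190 = 145.9 kg·m².
ω_f = I_p ω_i / I_f = (142.7)(28.3) / 145.9 = 27.68 rpm.

ω_f ≈ 27.7 rpm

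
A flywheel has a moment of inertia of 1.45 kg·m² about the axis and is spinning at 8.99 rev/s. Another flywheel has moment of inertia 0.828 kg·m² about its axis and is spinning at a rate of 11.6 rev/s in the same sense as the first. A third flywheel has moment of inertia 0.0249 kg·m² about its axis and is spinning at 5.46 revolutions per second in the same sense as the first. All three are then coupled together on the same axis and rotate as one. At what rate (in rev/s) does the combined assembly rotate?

No external torque acts about the common axis, so total angular momentum is conserved.
Taking A's sense as positive: L = (1.450)(8.99) + (0.8280)(11.6) + (0.02490)(5.46) = 22.78 kg·m²·rev/s.
Combined I = 1.450 + 0.8280 + 0.02490 = 2.303 kg·m².
ω_f = L / I = 22.78 / 2.303 = 9.890 rev/s.

|ω_f| ≈ 9.89 rev/s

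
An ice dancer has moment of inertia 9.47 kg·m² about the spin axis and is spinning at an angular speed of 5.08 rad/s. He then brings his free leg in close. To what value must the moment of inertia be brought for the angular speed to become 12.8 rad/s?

I₂ ≈ 3.76 kg·m²

No external torque acts about the spin axis, so angular momentum is conserved.
I₂ = I₁ω₁ / ω₂ = (9.47)(5.08) / (12.8) = 3.758 kg·m².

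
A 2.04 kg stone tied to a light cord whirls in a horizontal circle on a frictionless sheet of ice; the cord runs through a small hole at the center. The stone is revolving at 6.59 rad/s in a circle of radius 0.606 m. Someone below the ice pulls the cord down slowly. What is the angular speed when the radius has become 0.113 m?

ω₂ ≈ 190 rad/s

The constraining force is radial, so m r² ω about the center is conserved.
ω₂ = ω₁ (r₁/r₂)² = (6.59)(0.606/0.113)² = 189.5 rad/s.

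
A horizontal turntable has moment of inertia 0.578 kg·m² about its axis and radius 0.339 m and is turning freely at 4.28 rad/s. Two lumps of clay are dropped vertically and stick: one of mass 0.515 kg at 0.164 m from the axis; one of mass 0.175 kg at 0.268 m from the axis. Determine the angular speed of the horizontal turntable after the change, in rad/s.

ω_f ≈ 4.09 rad/s

The added mass arrives with no angular momentum about the axis, and any external torque about the axis is negligible, so the system's angular momentum is conserved.
Added inertia Σmr² = (0.515)(0.164)² + (0.175)(0.268)² = 0.02642 kg·m²; I_f = 0.5780 + 0.02642 = 0.6044 kg·m².
ω_f = I_p ω_i / I_f = (0.5780)(4.28) / 0.6044 = 4.093 rad/s.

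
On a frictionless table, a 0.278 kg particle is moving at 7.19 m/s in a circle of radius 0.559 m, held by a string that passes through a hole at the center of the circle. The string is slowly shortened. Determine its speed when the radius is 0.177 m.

Central (radial) force ⇒ zero torque about the center ⇒ m v r is constant.
v₂ = v₁ r₁ / r₂ = (7.19)(0.559) / (0.177) = 22.71 m/s.

v₂ ≈ 22.7 m/s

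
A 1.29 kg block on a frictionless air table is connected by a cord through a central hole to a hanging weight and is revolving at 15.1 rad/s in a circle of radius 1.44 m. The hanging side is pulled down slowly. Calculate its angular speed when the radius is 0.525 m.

The constraining force is radial, so m r² ω about the center is conserved.
ω₂ = ω₁ (r₁/r₂)² = (15.1)(1.44/0.525)² = 113.6 rad/s.

ω₂ ≈ 114 rad/s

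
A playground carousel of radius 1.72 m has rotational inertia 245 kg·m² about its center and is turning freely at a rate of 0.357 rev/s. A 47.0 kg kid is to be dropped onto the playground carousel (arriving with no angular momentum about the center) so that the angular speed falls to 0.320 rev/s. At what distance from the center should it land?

No external torque acts about the center; L_before = L_after.
I_p ω_i = (I_p + m r²) ω_f ⇒ m r² = I_p(ω_i/ω_f − 1) = 245.0(0.357/0.320 − 1) = 28.33 kg·m².
r = √(28.33/47.0) = 0.7764 m.

r ≈ 0.776 m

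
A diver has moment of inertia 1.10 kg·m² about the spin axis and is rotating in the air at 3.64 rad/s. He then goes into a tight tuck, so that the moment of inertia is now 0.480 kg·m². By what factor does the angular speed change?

ω₂/ω₁ ≈ 2.29

Angular momentum about the spin axis is conserved since the torque about it is zero.
ω₂/ω₁ = I₁/I₂ = 1.100 / 0.4800 = 2.292.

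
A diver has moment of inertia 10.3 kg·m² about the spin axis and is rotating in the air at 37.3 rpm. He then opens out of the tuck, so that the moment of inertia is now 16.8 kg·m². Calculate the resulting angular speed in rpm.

Angular momentum about the spin axis is conserved since the torque about it is zero.
ω₂ = I₁ω₁ / I₂ = (10.30)(37.3 rpm) / (16.80) = 22.87 rpm.

ω₂ ≈ 22.9 rpm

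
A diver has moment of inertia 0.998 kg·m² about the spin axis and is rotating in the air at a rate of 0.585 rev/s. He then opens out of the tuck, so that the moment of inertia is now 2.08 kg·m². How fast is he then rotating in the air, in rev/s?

ω₂ ≈ 0.281 rev/s

No external torque acts about the spin axis, so angular momentum is conserved.
ω₂ = I₁ω₁ / I₂ = (0.9980)(0.585 rev/s) / (2.080) = 0.2807 rev/s.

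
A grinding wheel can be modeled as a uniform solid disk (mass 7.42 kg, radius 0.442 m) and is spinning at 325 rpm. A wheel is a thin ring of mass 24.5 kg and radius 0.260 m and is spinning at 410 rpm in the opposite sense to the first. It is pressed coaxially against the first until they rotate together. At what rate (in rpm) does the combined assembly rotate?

No external torque acts about the common axis, so total angular momentum is conserved.
Moments of inertia: I_A = ½(7.42)(0.442)² = 0.7248 kg·m²; I_B = (24.5)(0.260)² = 1.656 kg·m².
Taking A's sense as positive: L = (0.7248)(325) − (1.656)(410) = -443.5 kg·m²·rpm.
Combined I = 0.7248 + 1.656 = 2.381 kg·m².
ω_f = L / I = -443.5 / 2.381 = -186.3 rpm.

|ω_f| ≈ 186 rpm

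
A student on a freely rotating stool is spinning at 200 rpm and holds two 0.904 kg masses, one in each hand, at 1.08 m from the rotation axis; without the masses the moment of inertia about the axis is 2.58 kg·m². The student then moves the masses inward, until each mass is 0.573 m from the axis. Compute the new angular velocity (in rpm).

With no external torque about the axis, L is conserved: I₁ω₁ = I₂ω₂.
I₁ = 2.58 + 2(0.904)(1.08)² = 4.689 kg·m²; I₂ = 2.58 + 2(0.904)(0.573)² = 3.174 kg·m².
ω₂ = I₁ω₁ / I₂ = (4.689)(200 rpm) / (3.174) = 295.5 rpm.

ω₂ ≈ 295 rpm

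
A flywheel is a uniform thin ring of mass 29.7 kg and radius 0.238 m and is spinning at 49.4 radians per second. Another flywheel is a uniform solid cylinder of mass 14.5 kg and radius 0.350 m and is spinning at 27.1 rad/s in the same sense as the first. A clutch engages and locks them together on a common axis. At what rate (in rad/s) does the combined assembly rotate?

|ω_f| ≈ 41.7 rad/s

No external torque acts about the common axis, so total angular momentum is conserved.
Moments of inertia: I_A = (29.7)(0.238)² = 1.682 kg·m²; I_B = ½(14.5)(0.350)² = 0.8881 kg·m².
Taking A's sense as positive: L = (1.682)(49.4) + (0.8881)(27.1) = 107.2 kg·m²·rad/s.
Combined I = 1.682 + 0.8881 = 2.570 kg·m².
ω_f = L / I = 107.2 / 2.570 = 41.70 rad/s.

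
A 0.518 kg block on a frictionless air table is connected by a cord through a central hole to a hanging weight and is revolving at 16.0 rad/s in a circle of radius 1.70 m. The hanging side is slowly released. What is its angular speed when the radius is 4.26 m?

No torque about the axis ⇒ m r₁² ω₁ = m r₂² ω₂.
ω₂ = ω₁ (r₁/r₂)² = (16.0)(1.70/4.26)² = 2.548 rad/s.

ω₂ ≈ 2.55 rad/s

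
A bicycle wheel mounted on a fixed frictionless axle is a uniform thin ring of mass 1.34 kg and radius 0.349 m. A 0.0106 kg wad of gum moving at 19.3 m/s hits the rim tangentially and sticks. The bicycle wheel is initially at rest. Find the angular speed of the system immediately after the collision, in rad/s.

|ω_f| ≈ 0.434 rad/s

The axle reaction passes through the axle and exerts no torque about it; angular momentum about the axle is conserved through the impact.
I_p = (1.34)(0.349)² = 0.1632 kg·m². Taking the sense of the wad of gum's angular momentum as positive, L_{wad} = m v R = (0.0106)(19.3)(0.349) = 0.07140 kg·m²/s.
L_i = 0 + 0.07140 = 0.07140 kg·m²/s.
After sticking, I_f = I_p + m R² = 0.1632 + (0.0106)(0.349)² = 0.1645 kg·m².
ω_f = L_i / I_f = 0.07140 / 0.1645 = 0.4340 rad/s.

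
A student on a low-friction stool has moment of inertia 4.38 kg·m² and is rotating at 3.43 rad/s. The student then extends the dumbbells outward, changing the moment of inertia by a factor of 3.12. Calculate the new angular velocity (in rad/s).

Angular momentum about the spin axis is conserved since the torque about it is zero.
I₂ = 3.12 × 4.38 = 13.67 kg·m².
ω₂ = I₁ω₁ / I₂ = (4.380)(3.43 rad/s) / (13.67) = 1.099 rad/s.

ω₂ ≈ 1.10 rad/s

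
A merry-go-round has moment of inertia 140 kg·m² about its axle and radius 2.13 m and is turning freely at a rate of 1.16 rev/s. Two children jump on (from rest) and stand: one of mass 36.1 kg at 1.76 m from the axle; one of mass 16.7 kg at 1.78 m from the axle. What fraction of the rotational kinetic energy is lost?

fraction ≈ 0.541

The added mass arrives with no angular momentum about the axle, and any external torque about the axle is negligible, so the system's angular momentum is conserved.
Added inertia Σmr² = (36.1)(1.76)² + (16.7)(1.78)² = 164.7 kg·m²; I_f = 140.0 + 164.7 = 304.7 kg·m².
ω_f = I_p ω_i / I_f = (140.0)(1.16) / 304.7 = 0.5329 rev/s.
KE_i = ½(140.0)(7.288 rad/s)² = 3719 J; KE_f = ½(304.7)(3.348)² = 1708 J.
Fraction lost = 0.5406.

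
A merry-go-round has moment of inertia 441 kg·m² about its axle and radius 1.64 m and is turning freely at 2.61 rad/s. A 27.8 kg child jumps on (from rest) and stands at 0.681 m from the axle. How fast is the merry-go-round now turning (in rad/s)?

ω_f ≈ 2.54 rad/s

No external torque acts about the axle; L_before = L_after.
Added inertia Σmr² = (27.8)(0.681)² = 12.89 kg·m²; I_f = 441.0 + 12.89 = 453.9 kg·m².
ω_f = I_p ω_i / I_f = (441.0)(2.61) / 453.9 = 2.536 rad/s.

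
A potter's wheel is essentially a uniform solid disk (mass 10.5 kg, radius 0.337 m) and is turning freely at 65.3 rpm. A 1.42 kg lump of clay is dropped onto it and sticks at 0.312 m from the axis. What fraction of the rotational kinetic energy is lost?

fraction ≈ 0.188

The added mass arrives with no angular momentum about the axis, and any external torque about the axis is negligible, so the system's angular momentum is conserved.
I_p = ½(10.5)(0.337)² = 0.5962 kg·m².
Added inertia Σmr² = (1.42)(0.312)² = 0.1382 kg·m²; I_f = 0.5962 + 0.1382 = 0.7345 kg·m².
ω_f = I_p ω_i / I_f = (0.5962)(65.3) / 0.7345 = 53.01 rpm.
KE_i = ½(0.5962)(6.838 rad/s)² = 13.94 J; KE_f = ½(0.7345)(5.551)² = 11.32 J.
Fraction lost = 0.1882.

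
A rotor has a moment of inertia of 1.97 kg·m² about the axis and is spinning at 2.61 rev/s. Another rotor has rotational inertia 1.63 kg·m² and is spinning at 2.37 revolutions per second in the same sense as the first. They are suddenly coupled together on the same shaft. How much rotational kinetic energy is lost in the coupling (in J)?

No external torque acts about the common axis, so total angular momentum is conserved.
Taking A's sense as positive: L = (1.970)(2.61) + (1.630)(2.37) = 9.005 kg·m²·rev/s.
Combined I = 1.970 + 1.630 = 3.600 kg·m².
ω_f = L / I = 9.005 / 3.600 = 2.501 rev/s.
KE_i = ½ΣIω² = 445.6 J; KE_f = ½(3.600)(15.72)² = 444.6 J.

ΔKE lost ≈ 1.01 J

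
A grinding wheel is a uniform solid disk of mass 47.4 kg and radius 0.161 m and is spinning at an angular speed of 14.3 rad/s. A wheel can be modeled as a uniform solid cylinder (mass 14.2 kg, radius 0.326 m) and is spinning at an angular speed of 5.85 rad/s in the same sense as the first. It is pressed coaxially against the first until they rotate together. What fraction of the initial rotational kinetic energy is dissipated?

fraction ≈ 0.160

No external torque acts about the common axis, so total angular momentum is conserved.
Moments of inertia: I_A = ½(47.4)(0.161)² = 0.6143 kg·m²; I_B = ½(14.2)(0.326)² = 0.7546 kg·m².
Taking A's sense as positive: L = (0.6143)(14.3) + (0.7546)(5.85) = 13.20 kg·m²·rad/s.
Combined I = 0.6143 + 0.7546 = 1.369 kg·m².
ω_f = L / I = 13.20 / 1.369 = 9.642 rad/s.
KE_i = ½ΣIω² = 75.72 J; KE_f = ½(1.369)(9.642)² = 63.63 J.
Fraction dissipated = (KE_i − KE_f)/KE_i = 0.1597.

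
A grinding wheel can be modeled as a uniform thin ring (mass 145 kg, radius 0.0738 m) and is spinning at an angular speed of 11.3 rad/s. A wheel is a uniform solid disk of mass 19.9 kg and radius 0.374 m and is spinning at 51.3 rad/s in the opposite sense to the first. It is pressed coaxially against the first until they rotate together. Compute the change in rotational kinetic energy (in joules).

ΔKE ≈ -987 J

The coupling torques are internal; angular momentum about the shared axis is conserved.
Moments of inertia: I_A = (145)(0.0738)² = 0.7897 kg·m²; I_B = ½(19.9)(0.374)² = 1.392 kg·m².
Taking A's sense as positive: L = (0.7897)(11.3) − (1.392)(51.3) = -62.47 kg·m²·rad/s.
Combined I = 0.7897 + 1.392 = 2.181 kg·m².
ω_f = L / I = -62.47 / 2.181 = -28.64 rad/s.
KE_i = ½ΣIω² = 1882 J; KE_f = ½(2.181)(28.64)² = 894.6 J.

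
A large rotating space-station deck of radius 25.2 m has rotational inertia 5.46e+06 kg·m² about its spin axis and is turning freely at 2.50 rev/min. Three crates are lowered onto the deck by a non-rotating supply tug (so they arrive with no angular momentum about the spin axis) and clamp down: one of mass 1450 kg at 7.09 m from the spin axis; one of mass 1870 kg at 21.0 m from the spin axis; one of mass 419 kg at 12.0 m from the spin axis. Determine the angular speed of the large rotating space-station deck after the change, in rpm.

No external torque acts about the spin axis; L_before = L_after.
Added inertia Σmr² = (1450)(7.09)² + (1870)(21.0)² + (419)(12.0)² = 9.579e+05 kg·m²; I_f = 5.460e+06 + 9.579e+05 = 6.418e+06 kg·m².
ω_f = I_p ω_i / I_f = (5.460e+06)(2.50) / 6.418e+06 = 2.127 rpm.

ω_f ≈ 2.13 rpm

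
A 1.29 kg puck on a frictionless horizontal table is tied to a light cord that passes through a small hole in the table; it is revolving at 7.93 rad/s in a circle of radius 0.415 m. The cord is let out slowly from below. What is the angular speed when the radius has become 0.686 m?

ω₂ ≈ 2.90 rad/s

No torque about the axis ⇒ m r₁² ω₁ = m r₂² ω₂.
ω₂ = ω₁ (r₁/r₂)² = (7.93)(0.415/0.686)² = 2.902 rad/s.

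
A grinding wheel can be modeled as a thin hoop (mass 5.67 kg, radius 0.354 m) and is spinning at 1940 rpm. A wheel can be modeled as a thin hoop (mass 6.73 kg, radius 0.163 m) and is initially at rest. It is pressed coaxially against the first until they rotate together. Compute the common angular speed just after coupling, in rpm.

No external torque acts about the common axis, so total angular momentum is conserved.
Moments of inertia: I_A = (5.67)(0.354)² = 0.7105 kg·m²; I_B = (6.73)(0.163)² = 0.1788 kg·m².
Taking A's sense as positive: L = (0.7105)(1940) = 1378 kg·m²·rpm.
Combined I = 0.7105 + 0.1788 = 0.8894 kg·m².
ω_f = L / I = 1378 / 0.8894 = 1550 rpm.

|ω_f| ≈ 1550 rpm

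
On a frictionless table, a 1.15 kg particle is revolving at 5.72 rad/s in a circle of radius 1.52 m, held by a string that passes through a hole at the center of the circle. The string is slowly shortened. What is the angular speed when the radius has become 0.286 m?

No torque about the axis ⇒ m r₁² ω₁ = m r₂² ω₂.
ω₂ = ω₁ (r₁/r₂)² = (5.72)(1.52/0.286)² = 161.6 rad/s.

ω₂ ≈ 162 rad/s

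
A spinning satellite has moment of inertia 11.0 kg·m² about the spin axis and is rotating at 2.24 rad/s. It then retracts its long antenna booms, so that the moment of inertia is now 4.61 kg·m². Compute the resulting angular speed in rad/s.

ω₂ ≈ 5.34 rad/s

No external torque acts about the spin axis, so angular momentum is conserved.
ω₂ = I₁ω₁ / I₂ = (11.00)(2.24 rad/s) / (4.610) = 5.345 rad/s.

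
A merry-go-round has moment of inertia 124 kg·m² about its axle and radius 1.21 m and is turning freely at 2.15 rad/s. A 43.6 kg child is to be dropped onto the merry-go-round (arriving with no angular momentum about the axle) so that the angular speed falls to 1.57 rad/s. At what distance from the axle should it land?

r ≈ 1.03 m

The added mass arrives with no angular momentum about the axle, and any external torque about the axle is negligible, so the system's angular momentum is conserved.
I_p ω_i = (I_p + m r²) ω_f ⇒ m r² = I_p(ω_i/ω_f − 1) = 124.0(2.15/1.57 − 1) = 45.81 kg·m².
r = √(45.81/43.6) = 1.025 m.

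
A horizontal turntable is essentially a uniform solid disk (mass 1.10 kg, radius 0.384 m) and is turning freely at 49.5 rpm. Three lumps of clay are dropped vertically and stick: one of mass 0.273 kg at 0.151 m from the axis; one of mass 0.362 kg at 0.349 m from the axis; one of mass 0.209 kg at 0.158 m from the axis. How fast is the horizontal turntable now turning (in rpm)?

No external torque acts about the axis; L_before = L_after.
I_p = ½(1.10)(0.384)² = 0.08110 kg·m².
Added inertia Σmr² = (0.273)(0.151)² + (0.362)(0.349)² + (0.209)(0.158)² = 0.05553 kg·m²; I_f = 0.08110 + 0.05553 = 0.1366 kg·m².
ω_f = I_p ω_i / I_f = (0.08110)(49.5) / 0.1366 = 29.38 rpm.

ω_f ≈ 29.4 rpm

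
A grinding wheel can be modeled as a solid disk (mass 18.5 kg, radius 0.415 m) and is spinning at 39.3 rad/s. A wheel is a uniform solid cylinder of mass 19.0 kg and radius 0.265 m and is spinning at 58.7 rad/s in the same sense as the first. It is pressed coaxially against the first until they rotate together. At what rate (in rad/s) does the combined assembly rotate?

|ω_f| ≈ 45.0 rad/s

The coupling torques are internal; angular momentum about the shared axis is conserved.
Moments of inertia: I_A = ½(18.5)(0.415)² = 1.593 kg·m²; I_B = ½(19.0)(0.265)² = 0.6671 kg·m².
Taking A's sense as positive: L = (1.593)(39.3) + (0.6671)(58.7) = 101.8 kg·m²·rad/s.
Combined I = 1.593 + 0.6671 = 2.260 kg·m².
ω_f = L / I = 101.8 / 2.260 = 45.03 rad/s.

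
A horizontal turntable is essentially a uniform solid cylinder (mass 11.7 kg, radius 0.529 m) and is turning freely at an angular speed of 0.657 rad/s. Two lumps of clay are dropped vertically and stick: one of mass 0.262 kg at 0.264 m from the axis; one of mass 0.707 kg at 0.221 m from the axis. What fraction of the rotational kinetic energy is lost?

fraction ≈ 0.0312

The added mass arrives with no angular momentum about the axis, and any external torque about the axis is negligible, so the system's angular momentum is conserved.
I_p = ½(11.7)(0.529)² = 1.637 kg·m².
Added inertia Σmr² = (0.262)(0.264)² + (0.707)(0.221)² = 0.05279 kg·m²; I_f = 1.637 + 0.05279 = 1.690 kg·m².
ω_f = I_p ω_i / I_f = (1.637)(0.657) / 1.690 = 0.6365 rad/s.
KE_i = ½(1.637)(0.6570 rad/s)² = 0.3533 J; KE_f = ½(1.690)(0.6365)² = 0.3423 J.
Fraction lost = 0.03124.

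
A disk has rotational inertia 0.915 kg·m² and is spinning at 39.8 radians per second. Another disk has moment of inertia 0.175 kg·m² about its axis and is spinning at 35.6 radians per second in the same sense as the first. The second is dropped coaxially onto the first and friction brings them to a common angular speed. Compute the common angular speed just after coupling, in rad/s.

No external torque acts about the common axis, so total angular momentum is conserved.
Taking A's sense as positive: L = (0.9150)(39.8) + (0.1750)(35.6) = 42.65 kg·m²·rad/s.
Combined I = 0.9150 + 0.1750 = 1.090 kg·m².
ω_f = L / I = 42.65 / 1.090 = 39.13 rad/s.

|ω_f| ≈ 39.1 rad/s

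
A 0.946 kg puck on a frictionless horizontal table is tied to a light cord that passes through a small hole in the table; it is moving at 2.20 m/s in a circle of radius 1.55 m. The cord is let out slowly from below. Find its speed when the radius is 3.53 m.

The only horizontal force on the mass is along the cord (radial), so it exerts no torque about the hole and angular momentum m v r is conserved.
v₂ = v₁ r₁ / r₂ = (2.20)(1.55) / (3.53) = 0.9660 m/s.

v₂ ≈ 0.966 m/s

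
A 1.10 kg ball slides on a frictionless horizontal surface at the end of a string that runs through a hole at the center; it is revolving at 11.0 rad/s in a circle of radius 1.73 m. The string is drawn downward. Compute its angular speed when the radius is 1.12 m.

The constraining force is radial, so m r² ω about the center is conserved.
ω₂ = ω₁ (r₁/r₂)² = (11.0)(1.73/1.12)² = 26.25 rad/s.

ω₂ ≈ 26.2 rad/s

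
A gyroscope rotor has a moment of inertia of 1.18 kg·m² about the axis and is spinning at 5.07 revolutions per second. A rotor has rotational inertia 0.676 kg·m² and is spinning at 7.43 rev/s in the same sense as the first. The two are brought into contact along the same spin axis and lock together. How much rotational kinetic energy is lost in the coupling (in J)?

ΔKE lost ≈ 47.3 J

No external torque acts about the common axis, so total angular momentum is conserved.
Taking A's sense as positive: L = (1.180)(5.07) + (0.6760)(7.43) = 11.01 kg·m²·rev/s.
Combined I = 1.180 + 0.6760 = 1.856 kg·m².
ω_f = L / I = 11.01 / 1.856 = 5.930 rev/s.
KE_i = ½ΣIω² = 1335 J; KE_f = ½(1.856)(37.26)² = 1288 J.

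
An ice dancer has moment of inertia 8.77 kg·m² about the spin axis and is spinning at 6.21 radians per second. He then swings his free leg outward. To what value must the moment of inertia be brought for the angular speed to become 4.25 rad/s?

Angular momentum about the spin axis is conserved since the torque about it is zero.
I₂ = I₁ω₁ / ω₂ = (8.77)(6.21) / (4.25) = 12.81 kg·m².

I₂ ≈ 12.8 kg·m²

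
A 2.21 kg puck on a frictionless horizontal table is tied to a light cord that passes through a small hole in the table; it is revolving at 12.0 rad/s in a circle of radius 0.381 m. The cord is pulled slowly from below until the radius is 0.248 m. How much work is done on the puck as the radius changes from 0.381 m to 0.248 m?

W ≈ 31.4 J

No torque about the axis ⇒ m r₁² ω₁ = m r₂² ω₂.
ω₂ = ω₁ (r₁/r₂)² = (12.0)(0.381/0.248)² = 28.32 rad/s.
W = ΔKE = ½m(v₂² − v₁²) = 31.42 J.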